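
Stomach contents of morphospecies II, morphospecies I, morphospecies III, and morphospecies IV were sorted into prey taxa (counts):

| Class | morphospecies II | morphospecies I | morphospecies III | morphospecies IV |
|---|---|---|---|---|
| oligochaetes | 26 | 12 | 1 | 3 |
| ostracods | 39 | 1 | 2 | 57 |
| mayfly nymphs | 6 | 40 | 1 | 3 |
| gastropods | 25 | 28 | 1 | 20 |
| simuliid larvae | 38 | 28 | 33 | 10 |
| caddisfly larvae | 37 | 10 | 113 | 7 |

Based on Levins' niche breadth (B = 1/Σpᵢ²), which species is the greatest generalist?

Proportions for morphospecies II (n=171): 26/171=0.1520, 39/171=0.2281, 6/171=0.0351, 25/171=0.1462, 38/171=0.2222, 37/171=0.2164
Proportions for morphospecies I (n=119): 12/119=0.1008, 1/119=0.0084, 40/119=0.3361, 28/119=0.2353, 28/119=0.2353, 10/119=0.0840
Proportions for morphospecies III (n=151): 1/151=0.0066, 2/151=0.0132, 1/151=0.0066, 1/151=0.0066, 33/151=0.2185, 113/151=0.7483
Proportions for morphospecies IV (n=100): 3/100=0.0300, 57/100=0.5700, 3/100=0.0300, 20/100=0.2000, 10/100=0.1000, 7/100=0.0700
Σp_IIᵢ² = 0.1520² + 0.2281² + 0.0351² + 0.1462² + 0.2222² + 0.2164² = 0.023104 + 0.052030 + 0.001232 + 0.021374 + 0.049373 + 0.046829 = 0.193942
B_II = 1 / 0.193942 = 5.1562
Σp_Iᵢ² = 0.1008² + 0.0084² + 0.3361² + 0.2353² + 0.2353² + 0.0840² = 0.010161 + 0.000071 + 0.112963 + 0.055366 + 0.055366 + 0.007056 = 0.240983
B_I = 1 / 0.240983 = 4.1497
Σp_IIIᵢ² = 0.0066² + 0.0132² + 0.0066² + 0.0066² + 0.2185² + 0.7483² = 0.000044 + 0.000174 + 0.000044 + 0.000044 + 0.047742 + 0.559953 = 0.608001
B_III = 1 / 0.608001 = 1.6447
Σp_IVᵢ² = 0.0300² + 0.5700² + 0.0300² + 0.2000² + 0.1000² + 0.0700² = 0.000900 + 0.324900 + 0.000900 + 0.040000 + 0.010000 + 0.004900 = 0.381600
B_IV = 1 / 0.381600 = 2.6205
Highest B → broadest niche (most generalist): morphospecies II (B = 5.16).

morphospecies II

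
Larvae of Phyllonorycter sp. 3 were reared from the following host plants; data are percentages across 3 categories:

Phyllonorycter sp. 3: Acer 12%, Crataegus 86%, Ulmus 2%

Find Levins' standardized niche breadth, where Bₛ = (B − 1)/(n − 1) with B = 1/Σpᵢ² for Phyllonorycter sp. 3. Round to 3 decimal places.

0.163

Convert percentages to proportions (divide by 100).
Σpᵢ² = 0.12² + 0.86² + 0.02² = 0.0144 + 0.7396 + 0.0004 = 0.7544
B = 1 / 0.7544 = 1.32556
Bₛ = (B − 1)/(n − 1) = (1.32556 − 1)/(3 − 1) = 0.32556/2 = 0.16278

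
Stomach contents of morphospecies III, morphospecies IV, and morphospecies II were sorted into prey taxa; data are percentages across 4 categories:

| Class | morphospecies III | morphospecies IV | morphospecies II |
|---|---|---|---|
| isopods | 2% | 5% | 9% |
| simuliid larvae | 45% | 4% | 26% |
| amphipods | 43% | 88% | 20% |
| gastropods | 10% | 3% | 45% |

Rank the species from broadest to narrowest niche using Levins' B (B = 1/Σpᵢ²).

Convert percentages to proportions (divide by 100).
Σp_IIIᵢ² = 0.02² + 0.45² + 0.43² + 0.10² = 0.0004 + 0.2025 + 0.1849 + 0.0100 = 0.3978
B_III = 1 / 0.3978 = 2.5138
Σp_IVᵢ² = 0.05² + 0.04² + 0.88² + 0.03² = 0.0025 + 0.0016 + 0.7744 + 0.0009 = 0.7794
B_IV = 1 / 0.7794 = 1.2830
Σp_IIᵢ² = 0.09² + 0.26² + 0.20² + 0.45² = 0.0081 + 0.0676 + 0.0400 + 0.2025 = 0.3182
B_II = 1 / 0.3182 = 3.1427
Ranking by B (broadest → narrowest): morphospecies II (3.14) > morphospecies III (2.51) > morphospecies IV (1.28)

morphospecies II > morphospecies III > morphospecies IV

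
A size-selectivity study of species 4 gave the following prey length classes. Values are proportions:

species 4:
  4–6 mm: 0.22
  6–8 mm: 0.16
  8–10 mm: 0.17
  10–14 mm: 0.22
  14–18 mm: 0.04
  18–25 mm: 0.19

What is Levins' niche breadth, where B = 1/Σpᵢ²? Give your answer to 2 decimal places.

Σpᵢ² = 0.22² + 0.16² + 0.17² + 0.22² + 0.04² + 0.19² = 0.0484 + 0.0256 + 0.0289 + 0.0484 + 0.0016 + 0.0361 = 0.1890
B = 1 / 0.1890 = 5.2910

5.29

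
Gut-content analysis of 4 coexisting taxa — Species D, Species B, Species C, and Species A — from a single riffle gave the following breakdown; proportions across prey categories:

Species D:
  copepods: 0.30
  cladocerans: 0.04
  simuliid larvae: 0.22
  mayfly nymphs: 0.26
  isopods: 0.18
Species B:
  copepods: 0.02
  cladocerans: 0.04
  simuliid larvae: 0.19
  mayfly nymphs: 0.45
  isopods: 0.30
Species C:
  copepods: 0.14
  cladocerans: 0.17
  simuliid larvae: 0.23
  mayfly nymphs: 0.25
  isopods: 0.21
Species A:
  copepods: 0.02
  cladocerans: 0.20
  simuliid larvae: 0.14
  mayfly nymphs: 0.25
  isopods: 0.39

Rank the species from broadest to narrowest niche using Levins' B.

Σp_Dᵢ² = 0.30² + 0.04² + 0.22² + 0.26² + 0.18² = 0.0900 + 0.0016 + 0.0484 + 0.0676 + 0.0324 = 0.2400
B_D = 1 / 0.2400 = 4.1667
Σp_Bᵢ² = 0.02² + 0.04² + 0.19² + 0.45² + 0.30² = 0.0004 + 0.0016 + 0.0361 + 0.2025 + 0.0900 = 0.3306
B_B = 1 / 0.3306 = 3.0248
Σp_Cᵢ² = 0.14² + 0.17² + 0.23² + 0.25² + 0.21² = 0.0196 + 0.0289 + 0.0529 + 0.0625 + 0.0441 = 0.2080
B_C = 1 / 0.2080 = 4.8077
Σp_Aᵢ² = 0.02² + 0.20² + 0.14² + 0.25² + 0.39² = 0.0004 + 0.0400 + 0.0196 + 0.0625 + 0.1521 = 0.2746
B_A = 1 / 0.2746 = 3.6417
Ranking by B (broadest → narrowest): Species C (4.81) > Species D (4.17) > Species A (3.64) > Species B (3.02)

Species C > Species D > Species A > Species B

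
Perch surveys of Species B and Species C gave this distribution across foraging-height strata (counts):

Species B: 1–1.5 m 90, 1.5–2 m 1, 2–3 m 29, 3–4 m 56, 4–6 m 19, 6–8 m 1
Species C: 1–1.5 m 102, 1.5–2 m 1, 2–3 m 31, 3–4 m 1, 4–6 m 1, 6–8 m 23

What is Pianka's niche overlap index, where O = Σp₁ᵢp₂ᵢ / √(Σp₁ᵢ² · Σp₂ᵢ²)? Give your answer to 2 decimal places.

Proportions for Species B (n=196): 90/196=0.4592, 1/196=0.0051, 29/196=0.1480, 56/196=0.2857, 19/196=0.0969, 1/196=0.0051
Proportions for Species C (n=159): 102/159=0.6415, 1/159=0.0063, 31/159=0.1950, 1/159=0.0063, 1/159=0.0063, 23/159=0.1447
Σ p₁ᵢp₂ᵢ = 0.294577 + 0.000032 + 0.028860 + 0.001800 + 0.000610 + 0.000738 = 0.326617
Σp_1ᵢ² = 0.4592² + 0.0051² + 0.1480² + 0.2857² + 0.0969² + 0.0051² = 0.210865 + 0.000026 + 0.021904 + 0.081624 + 0.009390 + 0.000026 = 0.323835
Σp_2ᵢ² = 0.6415² + 0.0063² + 0.1950² + 0.0063² + 0.0063² + 0.1447² = 0.411522 + 0.000040 + 0.038025 + 0.000040 + 0.000040 + 0.020938 = 0.470605
O = 0.326617 / √(0.323835 × 0.470605) = 0.326617 / 0.3903823 = 0.8367

0.84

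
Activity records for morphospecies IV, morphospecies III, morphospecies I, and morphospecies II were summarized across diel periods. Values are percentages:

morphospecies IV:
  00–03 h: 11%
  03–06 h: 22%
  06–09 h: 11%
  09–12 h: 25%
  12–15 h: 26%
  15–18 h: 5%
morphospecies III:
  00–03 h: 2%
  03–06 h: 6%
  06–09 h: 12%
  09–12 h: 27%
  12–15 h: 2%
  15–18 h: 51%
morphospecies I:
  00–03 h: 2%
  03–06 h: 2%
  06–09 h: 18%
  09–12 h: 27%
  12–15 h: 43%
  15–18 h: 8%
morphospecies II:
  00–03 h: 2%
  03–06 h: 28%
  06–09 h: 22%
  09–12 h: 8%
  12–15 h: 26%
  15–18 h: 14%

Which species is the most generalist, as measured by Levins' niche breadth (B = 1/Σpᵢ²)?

morphospecies IV

Convert percentages to proportions (divide by 100).
Σp_IVᵢ² = 0.11² + 0.22² + 0.11² + 0.25² + 0.26² + 0.05² = 0.0121 + 0.0484 + 0.0121 + 0.0625 + 0.0676 + 0.0025 = 0.2052
B_IV = 1 / 0.2052 = 4.8733
Σp_IIIᵢ² = 0.02² + 0.06² + 0.12² + 0.27² + 0.02² + 0.51² = 0.0004 + 0.0036 + 0.0144 + 0.0729 + 0.0004 + 0.2601 = 0.3518
B_III = 1 / 0.3518 = 2.8425
Σp_Iᵢ² = 0.02² + 0.02² + 0.18² + 0.27² + 0.43² + 0.08² = 0.0004 + 0.0004 + 0.0324 + 0.0729 + 0.1849 + 0.0064 = 0.2974
B_I = 1 / 0.2974 = 3.3625
Σp_IIᵢ² = 0.02² + 0.28² + 0.22² + 0.08² + 0.26² + 0.14² = 0.0004 + 0.0784 + 0.0484 + 0.0064 + 0.0676 + 0.0196 = 0.2208
B_II = 1 / 0.2208 = 4.5290
Highest B → broadest niche (most generalist): morphospecies IV (B = 4.87).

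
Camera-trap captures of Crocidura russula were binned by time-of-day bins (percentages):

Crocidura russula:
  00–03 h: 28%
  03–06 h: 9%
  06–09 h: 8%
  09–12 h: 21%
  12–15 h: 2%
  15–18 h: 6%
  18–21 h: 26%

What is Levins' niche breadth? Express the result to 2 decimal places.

Convert percentages to proportions (divide by 100).
Σpᵢ² = 0.28² + 0.09² + 0.08² + 0.21² + 0.02² + 0.06² + 0.26² = 0.0784 + 0.0081 + 0.0064 + 0.0441 + 0.0004 + 0.0036 + 0.0676 = 0.2086
B = 1 / 0.2086 = 4.7939

4.79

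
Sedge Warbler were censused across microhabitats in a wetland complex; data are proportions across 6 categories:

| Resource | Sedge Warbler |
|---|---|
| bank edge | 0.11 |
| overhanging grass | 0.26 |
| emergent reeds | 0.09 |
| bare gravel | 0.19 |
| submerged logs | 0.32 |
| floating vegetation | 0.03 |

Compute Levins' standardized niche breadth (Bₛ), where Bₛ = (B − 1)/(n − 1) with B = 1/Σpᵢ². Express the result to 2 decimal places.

0.68

Σpᵢ² = 0.11² + 0.26² + 0.09² + 0.19² + 0.32² + 0.03² = 0.0121 + 0.0676 + 0.0081 + 0.0361 + 0.1024 + 0.0009 = 0.2272
B = 1 / 0.2272 = 4.4014
Bₛ = (B − 1)/(n − 1) = (4.4014 − 1)/(6 − 1) = 3.4014/5 = 0.6803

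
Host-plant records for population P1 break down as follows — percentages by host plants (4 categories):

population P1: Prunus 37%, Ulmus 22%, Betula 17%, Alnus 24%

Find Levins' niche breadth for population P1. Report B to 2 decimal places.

Convert percentages to proportions (divide by 100).
Σpᵢ² = 0.37² + 0.22² + 0.17² + 0.24² = 0.1369 + 0.0484 + 0.0289 + 0.0576 = 0.2718
B = 1 / 0.2718 = 3.6792

3.68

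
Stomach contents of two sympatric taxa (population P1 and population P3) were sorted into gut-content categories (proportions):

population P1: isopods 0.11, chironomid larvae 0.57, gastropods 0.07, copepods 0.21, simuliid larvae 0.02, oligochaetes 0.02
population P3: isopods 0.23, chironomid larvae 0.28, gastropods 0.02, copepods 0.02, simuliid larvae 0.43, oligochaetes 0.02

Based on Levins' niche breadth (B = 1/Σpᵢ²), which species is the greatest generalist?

population P3

Σp_P1ᵢ² = 0.11² + 0.57² + 0.07² + 0.21² + 0.02² + 0.02² = 0.0121 + 0.3249 + 0.0049 + 0.0441 + 0.0004 + 0.0004 = 0.3868
B_P1 = 1 / 0.3868 = 2.5853
Σp_P3ᵢ² = 0.23² + 0.28² + 0.02² + 0.02² + 0.43² + 0.02² = 0.0529 + 0.0784 + 0.0004 + 0.0004 + 0.1849 + 0.0004 = 0.3174
B_P3 = 1 / 0.3174 = 3.1506
Highest B → broadest niche (most generalist): population P3 (B = 3.15).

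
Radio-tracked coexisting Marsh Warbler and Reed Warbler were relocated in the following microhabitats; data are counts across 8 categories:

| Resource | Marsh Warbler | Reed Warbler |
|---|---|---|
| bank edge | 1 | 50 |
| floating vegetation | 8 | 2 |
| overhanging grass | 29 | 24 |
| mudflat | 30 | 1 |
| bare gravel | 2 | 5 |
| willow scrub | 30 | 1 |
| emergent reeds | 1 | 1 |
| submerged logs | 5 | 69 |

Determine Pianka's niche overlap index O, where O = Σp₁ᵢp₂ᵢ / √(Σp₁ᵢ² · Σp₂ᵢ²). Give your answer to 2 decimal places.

0.25

Proportions for Marsh Warbler (n=106): 1/106=0.0094, 8/106=0.0755, 29/106=0.2736, 30/106=0.2830, 2/106=0.0189, 30/106=0.2830, 1/106=0.0094, 5/106=0.0472
Proportions for Reed Warbler (n=153): 50/153=0.3268, 2/153=0.0131, 24/153=0.1569, 1/153=0.0065, 5/153=0.0327, 1/153=0.0065, 1/153=0.0065, 69/153=0.4510
Σ p₁ᵢp₂ᵢ = 0.003072 + 0.000989 + 0.042928 + 0.001840 + 0.000618 + 0.001840 + 0.000061 + 0.021287 = 0.072635
Σp_1ᵢ² = 0.0094² + 0.0755² + 0.2736² + 0.2830² + 0.0189² + 0.2830² + 0.0094² + 0.0472² = 0.000088 + 0.005700 + 0.074857 + 0.080089 + 0.000357 + 0.080089 + 0.000088 + 0.002228 = 0.243496
Σp_2ᵢ² = 0.3268² + 0.0131² + 0.1569² + 0.0065² + 0.0327² + 0.0065² + 0.0065² + 0.4510² = 0.106798 + 0.000172 + 0.024618 + 0.000042 + 0.001069 + 0.000042 + 0.000042 + 0.203401 = 0.336184
O = 0.072635 / √(0.243496 × 0.336184) = 0.072635 / 0.2861109 = 0.2539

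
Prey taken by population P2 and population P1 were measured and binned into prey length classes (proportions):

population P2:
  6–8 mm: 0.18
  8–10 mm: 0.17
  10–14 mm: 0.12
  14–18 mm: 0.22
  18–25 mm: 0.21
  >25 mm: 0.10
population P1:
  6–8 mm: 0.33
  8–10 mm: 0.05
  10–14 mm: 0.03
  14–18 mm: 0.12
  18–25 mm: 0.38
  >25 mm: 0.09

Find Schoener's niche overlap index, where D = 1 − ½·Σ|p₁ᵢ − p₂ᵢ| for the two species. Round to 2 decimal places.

0.68

Σ|p₁ᵢ − p₂ᵢ| = 0.15 + 0.12 + 0.09 + 0.10 + 0.17 + 0.01 = 0.64
D = 1 − ½ × 0.64 = 1 − 0.320 = 0.6800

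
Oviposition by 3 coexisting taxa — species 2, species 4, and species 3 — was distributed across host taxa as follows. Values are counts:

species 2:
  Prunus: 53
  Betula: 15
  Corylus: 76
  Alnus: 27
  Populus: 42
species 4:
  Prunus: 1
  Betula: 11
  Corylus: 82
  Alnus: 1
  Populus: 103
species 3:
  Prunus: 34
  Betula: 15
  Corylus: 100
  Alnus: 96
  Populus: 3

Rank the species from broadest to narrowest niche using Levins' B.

Proportions for species 2 (n=213): 53/213=0.2488, 15/213=0.0704, 76/213=0.3568, 27/213=0.1268, 42/213=0.1972
Proportions for species 4 (n=198): 1/198=0.0051, 11/198=0.0556, 82/198=0.4141, 1/198=0.0051, 103/198=0.5202
Proportions for species 3 (n=248): 34/248=0.1371, 15/248=0.0605, 100/248=0.4032, 96/248=0.3871, 3/248=0.0121
Σp_2ᵢ² = 0.2488² + 0.0704² + 0.3568² + 0.1268² + 0.1972² = 0.061901 + 0.004956 + 0.127306 + 0.016078 + 0.038888 = 0.249129
B_2 = 1 / 0.249129 = 4.0140
Σp_4ᵢ² = 0.0051² + 0.0556² + 0.4141² + 0.0051² + 0.5202² = 0.000026 + 0.003091 + 0.171479 + 0.000026 + 0.270608 = 0.445230
B_4 = 1 / 0.445230 = 2.2460
Σp_3ᵢ² = 0.1371² + 0.0605² + 0.4032² + 0.3871² + 0.0121² = 0.018796 + 0.003660 + 0.162570 + 0.149846 + 0.000146 = 0.335018
B_3 = 1 / 0.335018 = 2.9849
Ranking by B (broadest → narrowest): species 2 (4.01) > species 3 (2.98) > species 4 (2.25)

species 2 > species 3 > species 4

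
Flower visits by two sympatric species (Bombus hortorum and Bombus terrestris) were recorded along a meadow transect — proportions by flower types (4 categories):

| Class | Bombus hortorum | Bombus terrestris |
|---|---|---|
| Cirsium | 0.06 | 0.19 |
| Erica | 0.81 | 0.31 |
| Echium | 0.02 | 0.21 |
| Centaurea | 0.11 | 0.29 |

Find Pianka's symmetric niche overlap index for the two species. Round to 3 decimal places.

Σ p₁ᵢp₂ᵢ = 0.0114 + 0.2511 + 0.0042 + 0.0319 = 0.2986
Σp_1ᵢ² = 0.06² + 0.81² + 0.02² + 0.11² = 0.0036 + 0.6561 + 0.0004 + 0.0121 = 0.6722
Σp_2ᵢ² = 0.19² + 0.31² + 0.21² + 0.29² = 0.0361 + 0.0961 + 0.0441 + 0.0841 = 0.2604
O = 0.2986 / √(0.6722 × 0.2604) = 0.2986 / 0.418379 = 0.71371

0.714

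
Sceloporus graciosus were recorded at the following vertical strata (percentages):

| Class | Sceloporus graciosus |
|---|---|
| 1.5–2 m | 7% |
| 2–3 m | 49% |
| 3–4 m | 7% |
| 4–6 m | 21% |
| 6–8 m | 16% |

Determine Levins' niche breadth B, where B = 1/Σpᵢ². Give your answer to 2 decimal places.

Convert percentages to proportions (divide by 100).
Σpᵢ² = 0.07² + 0.49² + 0.07² + 0.21² + 0.16² = 0.0049 + 0.2401 + 0.0049 + 0.0441 + 0.0256 = 0.3196
B = 1 / 0.3196 = 3.1289

3.13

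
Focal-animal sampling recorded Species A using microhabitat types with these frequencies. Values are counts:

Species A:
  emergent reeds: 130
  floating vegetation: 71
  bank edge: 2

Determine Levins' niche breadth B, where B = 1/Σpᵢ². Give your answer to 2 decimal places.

1.88

Proportions for Species A (n=203): 130/203=0.6404, 71/203=0.3498, 2/203=0.0099
Σpᵢ² = 0.6404² + 0.3498² + 0.0099² = 0.410112 + 0.122360 + 0.000098 = 0.532570
B = 1 / 0.532570 = 1.8777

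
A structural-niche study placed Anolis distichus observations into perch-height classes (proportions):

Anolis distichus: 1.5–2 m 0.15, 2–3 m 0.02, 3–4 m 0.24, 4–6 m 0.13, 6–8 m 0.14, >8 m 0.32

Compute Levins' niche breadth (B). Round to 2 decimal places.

Σpᵢ² = 0.15² + 0.02² + 0.24² + 0.13² + 0.14² + 0.32² = 0.0225 + 0.0004 + 0.0576 + 0.0169 + 0.0196 + 0.1024 = 0.2194
B = 1 / 0.2194 = 4.5579

4.56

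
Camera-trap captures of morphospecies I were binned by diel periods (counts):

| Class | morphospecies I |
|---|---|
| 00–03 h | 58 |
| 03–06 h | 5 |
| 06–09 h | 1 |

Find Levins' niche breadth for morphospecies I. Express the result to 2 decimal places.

1.21

Proportions for morphospecies I (n=64): 58/64=0.9063, 5/64=0.0781, 1/64=0.0156
Σpᵢ² = 0.9063² + 0.0781² + 0.0156² = 0.821380 + 0.006100 + 0.000243 = 0.827723
B = 1 / 0.827723 = 1.2081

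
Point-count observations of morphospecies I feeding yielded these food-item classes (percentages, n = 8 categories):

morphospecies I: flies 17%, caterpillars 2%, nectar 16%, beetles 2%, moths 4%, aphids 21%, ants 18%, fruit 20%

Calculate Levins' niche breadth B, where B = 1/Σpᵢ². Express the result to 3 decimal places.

5.767

Convert percentages to proportions (divide by 100).
Σpᵢ² = 0.17² + 0.02² + 0.16² + 0.02² + 0.04² + 0.21² + 0.18² + 0.20² = 0.0289 + 0.0004 + 0.0256 + 0.0004 + 0.0016 + 0.0441 + 0.0324 + 0.0400 = 0.1734
B = 1 / 0.1734 = 5.76701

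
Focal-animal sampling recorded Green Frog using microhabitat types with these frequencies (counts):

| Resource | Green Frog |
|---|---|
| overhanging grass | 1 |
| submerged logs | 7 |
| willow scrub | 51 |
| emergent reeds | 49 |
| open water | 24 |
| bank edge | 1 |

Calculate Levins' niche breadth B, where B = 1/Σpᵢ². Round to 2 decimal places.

3.14

Proportions for Green Frog (n=133): 1/133=0.0075, 7/133=0.0526, 51/133=0.3835, 49/133=0.3684, 24/133=0.1805, 1/133=0.0075
Σpᵢ² = 0.0075² + 0.0526² + 0.3835² + 0.3684² + 0.1805² + 0.0075² = 0.000056 + 0.002767 + 0.147072 + 0.135719 + 0.032580 + 0.000056 = 0.318250
B = 1 / 0.318250 = 3.1422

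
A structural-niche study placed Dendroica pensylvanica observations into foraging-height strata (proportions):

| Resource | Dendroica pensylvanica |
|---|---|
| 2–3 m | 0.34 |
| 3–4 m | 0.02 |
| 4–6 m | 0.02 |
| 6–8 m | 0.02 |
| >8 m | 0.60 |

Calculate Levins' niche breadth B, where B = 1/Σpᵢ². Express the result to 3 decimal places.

Σpᵢ² = 0.34² + 0.02² + 0.02² + 0.02² + 0.60² = 0.1156 + 0.0004 + 0.0004 + 0.0004 + 0.3600 = 0.4768
B = 1 / 0.4768 = 2.09732

2.097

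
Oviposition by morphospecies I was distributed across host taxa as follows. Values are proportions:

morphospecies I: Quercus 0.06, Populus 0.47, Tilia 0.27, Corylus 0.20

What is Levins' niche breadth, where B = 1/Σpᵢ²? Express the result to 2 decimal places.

Σpᵢ² = 0.06² + 0.47² + 0.27² + 0.20² = 0.0036 + 0.2209 + 0.0729 + 0.0400 = 0.3374
B = 1 / 0.3374 = 2.9638

2.96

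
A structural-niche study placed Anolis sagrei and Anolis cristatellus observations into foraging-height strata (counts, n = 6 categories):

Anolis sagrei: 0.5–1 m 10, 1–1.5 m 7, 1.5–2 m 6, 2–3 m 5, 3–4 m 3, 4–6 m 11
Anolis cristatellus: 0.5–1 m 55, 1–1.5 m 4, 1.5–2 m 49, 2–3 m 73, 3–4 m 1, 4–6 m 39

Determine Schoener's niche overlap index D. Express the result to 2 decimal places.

0.70

Proportions for Anolis sagrei (n=42): 10/42=0.2381, 7/42=0.1667, 6/42=0.1429, 5/42=0.1190, 3/42=0.0714, 11/42=0.2619
Proportions for Anolis cristatellus (n=221): 55/221=0.2489, 4/221=0.0181, 49/221=0.2217, 73/221=0.3303, 1/221=0.0045, 39/221=0.1765
Σ|p₁ᵢ − p₂ᵢ| = 0.0108 + 0.1486 + 0.0788 + 0.2113 + 0.0669 + 0.0854 = 0.6018
D = 1 − ½ × 0.6018 = 1 − 0.30090 = 0.69910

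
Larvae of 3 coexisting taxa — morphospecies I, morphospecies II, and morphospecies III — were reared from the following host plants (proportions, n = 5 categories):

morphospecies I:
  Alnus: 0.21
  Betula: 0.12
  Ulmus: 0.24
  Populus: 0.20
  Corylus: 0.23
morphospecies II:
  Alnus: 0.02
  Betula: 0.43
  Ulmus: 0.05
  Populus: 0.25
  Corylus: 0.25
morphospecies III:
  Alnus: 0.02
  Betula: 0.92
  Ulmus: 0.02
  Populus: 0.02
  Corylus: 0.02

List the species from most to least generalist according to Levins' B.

morphospecies I > morphospecies II > morphospecies III

Σp_Iᵢ² = 0.21² + 0.12² + 0.24² + 0.20² + 0.23² = 0.0441 + 0.0144 + 0.0576 + 0.0400 + 0.0529 = 0.2090
B_I = 1 / 0.2090 = 4.7847
Σp_IIᵢ² = 0.02² + 0.43² + 0.05² + 0.25² + 0.25² = 0.0004 + 0.1849 + 0.0025 + 0.0625 + 0.0625 = 0.3128
B_II = 1 / 0.3128 = 3.1969
Σp_IIIᵢ² = 0.02² + 0.92² + 0.02² + 0.02² + 0.02² = 0.0004 + 0.8464 + 0.0004 + 0.0004 + 0.0004 = 0.8480
B_III = 1 / 0.8480 = 1.1792
Ranking by B (broadest → narrowest): morphospecies I (4.78) > morphospecies II (3.20) > morphospecies III (1.18)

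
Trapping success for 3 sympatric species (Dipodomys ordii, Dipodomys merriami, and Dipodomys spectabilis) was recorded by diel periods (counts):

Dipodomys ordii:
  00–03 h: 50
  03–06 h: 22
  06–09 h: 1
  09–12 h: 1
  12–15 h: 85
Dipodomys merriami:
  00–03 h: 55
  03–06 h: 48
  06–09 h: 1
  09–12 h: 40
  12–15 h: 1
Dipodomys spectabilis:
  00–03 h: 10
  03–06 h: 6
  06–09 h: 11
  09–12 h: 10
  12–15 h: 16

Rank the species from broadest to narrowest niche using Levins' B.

Dipodomys spectabilis > Dipodomys merriami > Dipodomys ordii

Proportions for Dipodomys ordii (n=159): 50/159=0.3145, 22/159=0.1384, 1/159=0.0063, 1/159=0.0063, 85/159=0.5346
Proportions for Dipodomys merriami (n=145): 55/145=0.3793, 48/145=0.3310, 1/145=0.0069, 40/145=0.2759, 1/145=0.0069
Proportions for Dipodomys spectabilis (n=53): 10/53=0.1887, 6/53=0.1132, 11/53=0.2075, 10/53=0.1887, 16/53=0.3019
Σp_ordiᵢ² = 0.3145² + 0.1384² + 0.0063² + 0.0063² + 0.5346² = 0.098910 + 0.019155 + 0.000040 + 0.000040 + 0.285797 = 0.403942
B_ordi = 1 / 0.403942 = 2.4756
Σp_merrᵢ² = 0.3793² + 0.3310² + 0.0069² + 0.2759² + 0.0069² = 0.143868 + 0.109561 + 0.000048 + 0.076121 + 0.000048 = 0.329646
B_merr = 1 / 0.329646 = 3.0336
Σp_specᵢ² = 0.1887² + 0.1132² + 0.2075² + 0.1887² + 0.3019² = 0.035608 + 0.012814 + 0.043056 + 0.035608 + 0.091144 = 0.218230
B_spec = 1 / 0.218230 = 4.5823
Ranking by B (broadest → narrowest): Dipodomys spectabilis (4.58) > Dipodomys merriami (3.03) > Dipodomys ordii (2.48)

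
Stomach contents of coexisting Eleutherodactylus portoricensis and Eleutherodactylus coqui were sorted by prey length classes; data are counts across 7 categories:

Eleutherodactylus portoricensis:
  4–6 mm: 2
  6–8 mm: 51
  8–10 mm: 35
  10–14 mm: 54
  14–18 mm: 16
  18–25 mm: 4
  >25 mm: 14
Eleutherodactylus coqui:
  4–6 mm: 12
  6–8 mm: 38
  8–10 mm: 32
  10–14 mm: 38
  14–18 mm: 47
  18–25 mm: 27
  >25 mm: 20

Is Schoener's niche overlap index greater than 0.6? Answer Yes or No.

Proportions for Eleutherodactylus portoricensis (n=176): 2/176=0.0114, 51/176=0.2898, 35/176=0.1989, 54/176=0.3068, 16/176=0.0909, 4/176=0.0227, 14/176=0.0795
Proportions for Eleutherodactylus coqui (n=214): 12/214=0.0561, 38/214=0.1776, 32/214=0.1495, 38/214=0.1776, 47/214=0.2196, 27/214=0.1262, 20/214=0.0935
Σ|p₁ᵢ − p₂ᵢ| = 0.0447 + 0.1122 + 0.0494 + 0.1292 + 0.1287 + 0.1035 + 0.0140 = 0.5817
D = 1 − ½ × 0.5817 = 1 − 0.29085 = 0.70915
D = 0.70915 > 0.6 → Yes.

Yes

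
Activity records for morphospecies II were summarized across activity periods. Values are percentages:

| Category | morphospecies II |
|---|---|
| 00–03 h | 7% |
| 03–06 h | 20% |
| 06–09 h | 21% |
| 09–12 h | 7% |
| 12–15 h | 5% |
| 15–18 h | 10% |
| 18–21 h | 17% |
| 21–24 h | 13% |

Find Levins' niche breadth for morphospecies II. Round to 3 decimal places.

Convert percentages to proportions (divide by 100).
Σpᵢ² = 0.07² + 0.20² + 0.21² + 0.07² + 0.05² + 0.10² + 0.17² + 0.13² = 0.0049 + 0.0400 + 0.0441 + 0.0049 + 0.0025 + 0.0100 + 0.0289 + 0.0169 = 0.1522
B = 1 / 0.1522 = 6.57030

6.570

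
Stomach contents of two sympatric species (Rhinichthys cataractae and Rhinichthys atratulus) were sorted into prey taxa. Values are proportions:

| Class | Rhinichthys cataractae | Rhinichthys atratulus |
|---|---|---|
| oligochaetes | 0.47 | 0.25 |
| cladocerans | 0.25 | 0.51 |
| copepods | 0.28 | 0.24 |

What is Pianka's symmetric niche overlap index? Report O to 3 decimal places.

Σ p₁ᵢp₂ᵢ = 0.1175 + 0.1275 + 0.0672 = 0.3122
Σp_1ᵢ² = 0.47² + 0.25² + 0.28² = 0.2209 + 0.0625 + 0.0784 = 0.3618
Σp_2ᵢ² = 0.25² + 0.51² + 0.24² = 0.0625 + 0.2601 + 0.0576 = 0.3802
O = 0.3122 / √(0.3618 × 0.3802) = 0.3122 / 0.370886 = 0.84177

0.842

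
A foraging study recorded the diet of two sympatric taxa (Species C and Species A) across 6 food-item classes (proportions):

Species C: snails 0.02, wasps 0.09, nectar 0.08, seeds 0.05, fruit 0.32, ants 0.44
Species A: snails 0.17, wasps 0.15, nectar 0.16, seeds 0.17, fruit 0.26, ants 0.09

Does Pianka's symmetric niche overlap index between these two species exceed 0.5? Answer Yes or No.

Yes

Σ p₁ᵢp₂ᵢ = 0.0034 + 0.0135 + 0.0128 + 0.0085 + 0.0832 + 0.0396 = 0.1610
Σp_1ᵢ² = 0.02² + 0.09² + 0.08² + 0.05² + 0.32² + 0.44² = 0.0004 + 0.0081 + 0.0064 + 0.0025 + 0.1024 + 0.1936 = 0.3134
Σp_2ᵢ² = 0.17² + 0.15² + 0.16² + 0.17² + 0.26² + 0.09² = 0.0289 + 0.0225 + 0.0256 + 0.0289 + 0.0676 + 0.0081 = 0.1816
O = 0.1610 / √(0.3134 × 0.1816) = 0.1610 / 0.23857 = 0.6749
O = 0.6749 > 0.5 → Yes.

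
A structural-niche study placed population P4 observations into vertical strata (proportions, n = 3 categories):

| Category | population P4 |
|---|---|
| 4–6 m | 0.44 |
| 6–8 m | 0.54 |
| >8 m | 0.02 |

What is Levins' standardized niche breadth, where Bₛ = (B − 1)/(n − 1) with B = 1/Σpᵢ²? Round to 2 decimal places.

0.53

Σpᵢ² = 0.44² + 0.54² + 0.02² = 0.1936 + 0.2916 + 0.0004 = 0.4856
B = 1 / 0.4856 = 2.0593
Bₛ = (B − 1)/(n − 1) = (2.0593 − 1)/(3 − 1) = 1.0593/2 = 0.5297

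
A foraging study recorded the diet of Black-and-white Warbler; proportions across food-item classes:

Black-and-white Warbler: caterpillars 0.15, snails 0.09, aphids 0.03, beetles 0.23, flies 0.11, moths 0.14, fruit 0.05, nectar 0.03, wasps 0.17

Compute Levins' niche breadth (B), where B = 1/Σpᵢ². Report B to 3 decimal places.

Σpᵢ² = 0.15² + 0.09² + 0.03² + 0.23² + 0.11² + 0.14² + 0.05² + 0.03² + 0.17² = 0.0225 + 0.0081 + 0.0009 + 0.0529 + 0.0121 + 0.0196 + 0.0025 + 0.0009 + 0.0289 = 0.1484
B = 1 / 0.1484 = 6.73854

6.739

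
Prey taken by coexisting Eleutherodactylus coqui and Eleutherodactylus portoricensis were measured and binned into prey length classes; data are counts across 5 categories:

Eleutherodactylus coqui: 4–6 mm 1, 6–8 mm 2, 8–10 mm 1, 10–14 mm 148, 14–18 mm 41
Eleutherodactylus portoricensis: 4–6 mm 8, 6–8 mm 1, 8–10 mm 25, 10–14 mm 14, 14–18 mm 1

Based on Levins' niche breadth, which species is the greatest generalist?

Proportions for Eleutherodactylus coqui (n=193): 1/193=0.0052, 2/193=0.0104, 1/193=0.0052, 148/193=0.7668, 41/193=0.2124
Proportions for Eleutherodactylus portoricensis (n=49): 8/49=0.1633, 1/49=0.0204, 25/49=0.5102, 14/49=0.2857, 1/49=0.0204
Σp_coquᵢ² = 0.0052² + 0.0104² + 0.0052² + 0.7668² + 0.2124² = 0.000027 + 0.000108 + 0.000027 + 0.587982 + 0.045114 = 0.633258
B_coqu = 1 / 0.633258 = 1.5791
Σp_portᵢ² = 0.1633² + 0.0204² + 0.5102² + 0.2857² + 0.0204² = 0.026667 + 0.000416 + 0.260304 + 0.081624 + 0.000416 = 0.369427
B_port = 1 / 0.369427 = 2.7069
Highest B → broadest niche (most generalist): Eleutherodactylus portoricensis (B = 2.71).

Eleutherodactylus portoricensis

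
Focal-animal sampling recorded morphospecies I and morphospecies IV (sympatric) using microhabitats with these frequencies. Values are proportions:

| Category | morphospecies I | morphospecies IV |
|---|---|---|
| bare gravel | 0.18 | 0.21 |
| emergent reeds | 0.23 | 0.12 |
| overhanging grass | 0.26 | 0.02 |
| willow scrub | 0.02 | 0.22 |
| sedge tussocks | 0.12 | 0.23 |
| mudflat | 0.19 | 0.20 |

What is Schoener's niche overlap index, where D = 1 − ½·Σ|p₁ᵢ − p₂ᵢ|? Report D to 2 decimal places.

Σ|p₁ᵢ − p₂ᵢ| = 0.03 + 0.11 + 0.24 + 0.20 + 0.11 + 0.01 = 0.70
D = 1 − ½ × 0.70 = 1 − 0.350 = 0.6500

0.65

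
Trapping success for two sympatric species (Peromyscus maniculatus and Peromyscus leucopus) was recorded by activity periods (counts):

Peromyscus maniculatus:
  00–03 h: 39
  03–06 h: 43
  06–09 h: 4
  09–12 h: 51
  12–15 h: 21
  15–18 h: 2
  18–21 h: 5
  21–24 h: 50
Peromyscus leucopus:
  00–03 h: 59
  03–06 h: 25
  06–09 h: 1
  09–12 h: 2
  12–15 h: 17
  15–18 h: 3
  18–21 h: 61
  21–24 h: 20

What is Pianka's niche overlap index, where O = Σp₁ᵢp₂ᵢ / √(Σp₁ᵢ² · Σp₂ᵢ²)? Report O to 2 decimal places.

Proportions for Peromyscus maniculatus (n=215): 39/215=0.1814, 43/215=0.2000, 4/215=0.0186, 51/215=0.2372, 21/215=0.0977, 2/215=0.0093, 5/215=0.0233, 50/215=0.2326
Proportions for Peromyscus leucopus (n=188): 59/188=0.3138, 25/188=0.1330, 1/188=0.0053, 2/188=0.0106, 17/188=0.0904, 3/188=0.0160, 61/188=0.3245, 20/188=0.1064
Σ p₁ᵢp₂ᵢ = 0.056923 + 0.026600 + 0.000099 + 0.002514 + 0.008832 + 0.000149 + 0.007561 + 0.024749 = 0.127427
Σp_1ᵢ² = 0.1814² + 0.2000² + 0.0186² + 0.2372² + 0.0977² + 0.0093² + 0.0233² + 0.2326² = 0.032906 + 0.040000 + 0.000346 + 0.056264 + 0.009545 + 0.000086 + 0.000543 + 0.054103 = 0.193793
Σp_2ᵢ² = 0.3138² + 0.1330² + 0.0053² + 0.0106² + 0.0904² + 0.0160² + 0.3245² + 0.1064² = 0.098470 + 0.017689 + 0.000028 + 0.000112 + 0.008172 + 0.000256 + 0.105300 + 0.011321 = 0.241348
O = 0.127427 / √(0.193793 × 0.241348) = 0.127427 / 0.2162673 = 0.5892

0.59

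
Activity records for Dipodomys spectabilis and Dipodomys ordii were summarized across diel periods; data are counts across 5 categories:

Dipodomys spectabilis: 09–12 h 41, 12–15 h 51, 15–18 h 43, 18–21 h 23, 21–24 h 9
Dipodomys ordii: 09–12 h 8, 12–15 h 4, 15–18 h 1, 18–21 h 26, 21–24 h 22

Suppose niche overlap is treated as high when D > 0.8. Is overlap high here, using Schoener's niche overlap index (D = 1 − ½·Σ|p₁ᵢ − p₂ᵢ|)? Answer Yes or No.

Proportions for Dipodomys spectabilis (n=167): 41/167=0.2455, 51/167=0.3054, 43/167=0.2575, 23/167=0.1377, 9/167=0.0539
Proportions for Dipodomys ordii (n=61): 8/61=0.1311, 4/61=0.0656, 1/61=0.0164, 26/61=0.4262, 22/61=0.3607
Σ|p₁ᵢ − p₂ᵢ| = 0.1144 + 0.2398 + 0.2411 + 0.2885 + 0.3068 = 1.1906
D = 1 − ½ × 1.1906 = 1 − 0.59530 = 0.40470
D = 0.40470 < 0.8 → No.

No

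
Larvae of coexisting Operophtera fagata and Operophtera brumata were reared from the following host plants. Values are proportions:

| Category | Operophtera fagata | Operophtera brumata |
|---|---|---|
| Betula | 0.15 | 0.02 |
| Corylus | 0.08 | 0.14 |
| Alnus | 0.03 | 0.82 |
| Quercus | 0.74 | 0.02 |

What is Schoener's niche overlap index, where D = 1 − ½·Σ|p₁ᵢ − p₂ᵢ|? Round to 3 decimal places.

Σ|p₁ᵢ − p₂ᵢ| = 0.13 + 0.06 + 0.79 + 0.72 = 1.70
D = 1 − ½ × 1.70 = 1 − 0.850 = 0.15000

0.150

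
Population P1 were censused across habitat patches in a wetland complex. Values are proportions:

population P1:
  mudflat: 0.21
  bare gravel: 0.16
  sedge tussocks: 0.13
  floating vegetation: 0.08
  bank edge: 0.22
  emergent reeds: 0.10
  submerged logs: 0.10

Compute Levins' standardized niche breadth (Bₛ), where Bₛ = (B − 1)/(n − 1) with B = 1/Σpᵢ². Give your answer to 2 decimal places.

0.87

Σpᵢ² = 0.21² + 0.16² + 0.13² + 0.08² + 0.22² + 0.10² + 0.10² = 0.0441 + 0.0256 + 0.0169 + 0.0064 + 0.0484 + 0.0100 + 0.0100 = 0.1614
B = 1 / 0.1614 = 6.1958
Bₛ = (B − 1)/(n − 1) = (6.1958 − 1)/(7 − 1) = 5.1958/6 = 0.8660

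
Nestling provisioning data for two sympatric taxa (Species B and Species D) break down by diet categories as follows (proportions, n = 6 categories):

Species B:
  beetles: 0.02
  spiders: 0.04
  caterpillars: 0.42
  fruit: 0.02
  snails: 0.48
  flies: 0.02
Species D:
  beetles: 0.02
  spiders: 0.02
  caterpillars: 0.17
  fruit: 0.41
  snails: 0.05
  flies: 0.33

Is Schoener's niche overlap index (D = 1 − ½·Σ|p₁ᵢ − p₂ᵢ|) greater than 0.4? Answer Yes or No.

Σ|p₁ᵢ − p₂ᵢ| = 0.00 + 0.02 + 0.25 + 0.39 + 0.43 + 0.31 = 1.40
D = 1 − ½ × 1.40 = 1 − 0.700 = 0.3000
D = 0.3000 < 0.4 → No.

No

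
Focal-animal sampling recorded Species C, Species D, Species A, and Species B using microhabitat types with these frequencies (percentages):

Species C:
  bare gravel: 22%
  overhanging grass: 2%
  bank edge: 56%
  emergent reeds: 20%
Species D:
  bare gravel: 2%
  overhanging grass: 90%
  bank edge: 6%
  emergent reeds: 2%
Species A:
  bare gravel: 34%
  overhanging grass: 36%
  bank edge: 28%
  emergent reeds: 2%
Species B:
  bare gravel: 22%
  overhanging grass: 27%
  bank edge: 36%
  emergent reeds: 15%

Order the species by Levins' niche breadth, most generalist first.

Species B > Species A > Species C > Species D

Convert percentages to proportions (divide by 100).
Σp_Cᵢ² = 0.22² + 0.02² + 0.56² + 0.20² = 0.0484 + 0.0004 + 0.3136 + 0.0400 = 0.4024
B_C = 1 / 0.4024 = 2.4851
Σp_Dᵢ² = 0.02² + 0.90² + 0.06² + 0.02² = 0.0004 + 0.8100 + 0.0036 + 0.0004 = 0.8144
B_D = 1 / 0.8144 = 1.2279
Σp_Aᵢ² = 0.34² + 0.36² + 0.28² + 0.02² = 0.1156 + 0.1296 + 0.0784 + 0.0004 = 0.3240
B_A = 1 / 0.3240 = 3.0864
Σp_Bᵢ² = 0.22² + 0.27² + 0.36² + 0.15² = 0.0484 + 0.0729 + 0.1296 + 0.0225 = 0.2734
B_B = 1 / 0.2734 = 3.6576
Ranking by B (broadest → narrowest): Species B (3.66) > Species A (3.09) > Species C (2.49) > Species D (1.23)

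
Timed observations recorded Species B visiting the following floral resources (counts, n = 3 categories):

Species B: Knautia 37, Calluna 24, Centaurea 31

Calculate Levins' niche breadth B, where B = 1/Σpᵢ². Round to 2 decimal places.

Proportions for Species B (n=92): 37/92=0.4022, 24/92=0.2609, 31/92=0.3370
Σpᵢ² = 0.4022² + 0.2609² + 0.3370² = 0.161765 + 0.068069 + 0.113569 = 0.343403
B = 1 / 0.343403 = 2.9120

2.91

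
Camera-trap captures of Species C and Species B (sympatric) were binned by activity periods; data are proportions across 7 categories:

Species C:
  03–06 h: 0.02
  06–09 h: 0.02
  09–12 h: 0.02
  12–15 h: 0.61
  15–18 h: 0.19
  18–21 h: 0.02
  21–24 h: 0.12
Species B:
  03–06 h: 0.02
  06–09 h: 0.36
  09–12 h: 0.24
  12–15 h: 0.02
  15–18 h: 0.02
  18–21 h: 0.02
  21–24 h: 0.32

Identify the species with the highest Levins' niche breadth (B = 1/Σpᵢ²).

Species B

Σp_Cᵢ² = 0.02² + 0.02² + 0.02² + 0.61² + 0.19² + 0.02² + 0.12² = 0.0004 + 0.0004 + 0.0004 + 0.3721 + 0.0361 + 0.0004 + 0.0144 = 0.4242
B_C = 1 / 0.4242 = 2.3574
Σp_Bᵢ² = 0.02² + 0.36² + 0.24² + 0.02² + 0.02² + 0.02² + 0.32² = 0.0004 + 0.1296 + 0.0576 + 0.0004 + 0.0004 + 0.0004 + 0.1024 = 0.2912
B_B = 1 / 0.2912 = 3.4341
Highest B → broadest niche (most generalist): Species B (B = 3.43).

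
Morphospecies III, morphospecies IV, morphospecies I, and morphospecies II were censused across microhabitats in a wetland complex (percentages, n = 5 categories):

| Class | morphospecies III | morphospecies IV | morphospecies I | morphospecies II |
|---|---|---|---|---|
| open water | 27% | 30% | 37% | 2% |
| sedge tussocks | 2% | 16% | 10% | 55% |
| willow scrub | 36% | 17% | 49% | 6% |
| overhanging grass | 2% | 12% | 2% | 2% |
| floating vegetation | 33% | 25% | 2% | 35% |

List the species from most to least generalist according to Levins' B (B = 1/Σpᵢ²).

Convert percentages to proportions (divide by 100).
Σp_IIIᵢ² = 0.27² + 0.02² + 0.36² + 0.02² + 0.33² = 0.0729 + 0.0004 + 0.1296 + 0.0004 + 0.1089 = 0.3122
B_III = 1 / 0.3122 = 3.2031
Σp_IVᵢ² = 0.30² + 0.16² + 0.17² + 0.12² + 0.25² = 0.0900 + 0.0256 + 0.0289 + 0.0144 + 0.0625 = 0.2214
B_IV = 1 / 0.2214 = 4.5167
Σp_Iᵢ² = 0.37² + 0.10² + 0.49² + 0.02² + 0.02² = 0.1369 + 0.0100 + 0.2401 + 0.0004 + 0.0004 = 0.3878
B_I = 1 / 0.3878 = 2.5786
Σp_IIᵢ² = 0.02² + 0.55² + 0.06² + 0.02² + 0.35² = 0.0004 + 0.3025 + 0.0036 + 0.0004 + 0.1225 = 0.4294
B_II = 1 / 0.4294 = 2.3288
Ranking by B (broadest → narrowest): morphospecies IV (4.52) > morphospecies III (3.20) > morphospecies I (2.58) > morphospecies II (2.33)

morphospecies IV > morphospecies III > morphospecies I > morphospecies II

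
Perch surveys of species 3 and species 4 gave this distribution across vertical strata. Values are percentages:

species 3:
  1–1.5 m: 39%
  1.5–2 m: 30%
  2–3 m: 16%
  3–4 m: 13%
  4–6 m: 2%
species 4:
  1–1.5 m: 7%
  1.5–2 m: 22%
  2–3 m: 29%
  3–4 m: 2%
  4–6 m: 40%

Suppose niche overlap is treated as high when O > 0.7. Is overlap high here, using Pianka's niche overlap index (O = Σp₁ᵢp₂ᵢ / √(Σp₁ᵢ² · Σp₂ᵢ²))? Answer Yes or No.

Convert percentages to proportions (divide by 100).
Σ p₁ᵢp₂ᵢ = 0.0273 + 0.0660 + 0.0464 + 0.0026 + 0.0080 = 0.1503
Σp_1ᵢ² = 0.39² + 0.30² + 0.16² + 0.13² + 0.02² = 0.1521 + 0.0900 + 0.0256 + 0.0169 + 0.0004 = 0.2850
Σp_2ᵢ² = 0.07² + 0.22² + 0.29² + 0.02² + 0.40² = 0.0049 + 0.0484 + 0.0841 + 0.0004 + 0.1600 = 0.2978
O = 0.1503 / √(0.2850 × 0.2978) = 0.1503 / 0.29133 = 0.5159
O = 0.5159 < 0.7 → No.

No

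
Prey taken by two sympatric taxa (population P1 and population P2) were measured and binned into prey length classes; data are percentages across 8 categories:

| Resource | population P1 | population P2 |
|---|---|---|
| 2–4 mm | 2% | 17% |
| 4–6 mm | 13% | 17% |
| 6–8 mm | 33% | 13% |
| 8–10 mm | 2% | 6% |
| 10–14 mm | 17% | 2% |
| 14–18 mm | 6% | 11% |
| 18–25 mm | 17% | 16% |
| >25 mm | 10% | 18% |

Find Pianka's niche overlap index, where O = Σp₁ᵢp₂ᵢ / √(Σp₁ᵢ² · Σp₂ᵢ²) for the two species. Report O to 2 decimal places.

Convert percentages to proportions (divide by 100).
Σ p₁ᵢp₂ᵢ = 0.0034 + 0.0221 + 0.0429 + 0.0012 + 0.0034 + 0.0066 + 0.0272 + 0.0180 = 0.1248
Σp_1ᵢ² = 0.02² + 0.13² + 0.33² + 0.02² + 0.17² + 0.06² + 0.17² + 0.10² = 0.0004 + 0.0169 + 0.1089 + 0.0004 + 0.0289 + 0.0036 + 0.0289 + 0.0100 = 0.1980
Σp_2ᵢ² = 0.17² + 0.17² + 0.13² + 0.06² + 0.02² + 0.11² + 0.16² + 0.18² = 0.0289 + 0.0289 + 0.0169 + 0.0036 + 0.0004 + 0.0121 + 0.0256 + 0.0324 = 0.1488
O = 0.1248 / √(0.1980 × 0.1488) = 0.1248 / 0.17165 = 0.7271

0.73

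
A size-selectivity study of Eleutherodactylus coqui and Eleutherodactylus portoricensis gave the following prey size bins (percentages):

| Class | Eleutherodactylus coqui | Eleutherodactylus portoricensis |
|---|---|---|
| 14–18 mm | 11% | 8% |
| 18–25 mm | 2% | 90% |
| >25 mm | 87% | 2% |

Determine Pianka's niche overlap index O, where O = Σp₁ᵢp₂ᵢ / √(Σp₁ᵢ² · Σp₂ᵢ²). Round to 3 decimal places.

0.056

Convert percentages to proportions (divide by 100).
Σ p₁ᵢp₂ᵢ = 0.0088 + 0.0180 + 0.0174 = 0.0442
Σp_1ᵢ² = 0.11² + 0.02² + 0.87² = 0.0121 + 0.0004 + 0.7569 = 0.7694
Σp_2ᵢ² = 0.08² + 0.90² + 0.02² = 0.0064 + 0.8100 + 0.0004 = 0.8168
O = 0.0442 / √(0.7694 × 0.8168) = 0.0442 / 0.792746 = 0.05576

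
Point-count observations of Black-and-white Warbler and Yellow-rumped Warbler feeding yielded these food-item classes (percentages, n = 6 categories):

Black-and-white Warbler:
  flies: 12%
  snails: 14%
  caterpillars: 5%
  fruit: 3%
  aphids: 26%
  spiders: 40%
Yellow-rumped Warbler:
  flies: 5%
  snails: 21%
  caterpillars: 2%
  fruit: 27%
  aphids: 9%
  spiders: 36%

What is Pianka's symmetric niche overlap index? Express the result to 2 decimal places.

0.81

Convert percentages to proportions (divide by 100).
Σ p₁ᵢp₂ᵢ = 0.0060 + 0.0294 + 0.0010 + 0.0081 + 0.0234 + 0.1440 = 0.2119
Σp_1ᵢ² = 0.12² + 0.14² + 0.05² + 0.03² + 0.26² + 0.40² = 0.0144 + 0.0196 + 0.0025 + 0.0009 + 0.0676 + 0.1600 = 0.2650
Σp_2ᵢ² = 0.05² + 0.21² + 0.02² + 0.27² + 0.09² + 0.36² = 0.0025 + 0.0441 + 0.0004 + 0.0729 + 0.0081 + 0.1296 = 0.2576
O = 0.2119 / √(0.2650 × 0.2576) = 0.2119 / 0.26127 = 0.8110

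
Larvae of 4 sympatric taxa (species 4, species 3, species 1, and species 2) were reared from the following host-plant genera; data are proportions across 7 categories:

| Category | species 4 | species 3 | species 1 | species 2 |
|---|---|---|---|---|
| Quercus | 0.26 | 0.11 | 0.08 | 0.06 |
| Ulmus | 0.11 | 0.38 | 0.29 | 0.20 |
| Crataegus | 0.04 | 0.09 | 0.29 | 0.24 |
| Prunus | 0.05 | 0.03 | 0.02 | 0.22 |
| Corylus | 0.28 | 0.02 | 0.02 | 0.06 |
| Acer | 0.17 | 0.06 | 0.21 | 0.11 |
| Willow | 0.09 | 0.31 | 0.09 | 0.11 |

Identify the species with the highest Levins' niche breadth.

Σp_4ᵢ² = 0.26² + 0.11² + 0.04² + 0.05² + 0.28² + 0.17² + 0.09² = 0.0676 + 0.0121 + 0.0016 + 0.0025 + 0.0784 + 0.0289 + 0.0081 = 0.1992
B_4 = 1 / 0.1992 = 5.0201
Σp_3ᵢ² = 0.11² + 0.38² + 0.09² + 0.03² + 0.02² + 0.06² + 0.31² = 0.0121 + 0.1444 + 0.0081 + 0.0009 + 0.0004 + 0.0036 + 0.0961 = 0.2656
B_3 = 1 / 0.2656 = 3.7651
Σp_1ᵢ² = 0.08² + 0.29² + 0.29² + 0.02² + 0.02² + 0.21² + 0.09² = 0.0064 + 0.0841 + 0.0841 + 0.0004 + 0.0004 + 0.0441 + 0.0081 = 0.2276
B_1 = 1 / 0.2276 = 4.3937
Σp_2ᵢ² = 0.06² + 0.20² + 0.24² + 0.22² + 0.06² + 0.11² + 0.11² = 0.0036 + 0.0400 + 0.0576 + 0.0484 + 0.0036 + 0.0121 + 0.0121 = 0.1774
B_2 = 1 / 0.1774 = 5.6370
Highest B → broadest niche (most generalist): species 2 (B = 5.64).

species 2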